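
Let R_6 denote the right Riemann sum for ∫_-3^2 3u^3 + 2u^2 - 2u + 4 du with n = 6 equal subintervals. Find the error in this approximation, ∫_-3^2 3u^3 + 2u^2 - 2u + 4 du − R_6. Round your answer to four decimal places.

Exact integral: ∫_-3^2 f(u) du ≈ -0.416667.
R_6 ≈ 33.553241.
Error ≈ -0.416667 − 33.553241 ≈ -33.9699.

-33.9699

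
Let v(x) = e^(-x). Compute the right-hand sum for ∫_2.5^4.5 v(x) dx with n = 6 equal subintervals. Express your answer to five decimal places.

Δx = (4.5 − 2.5)/6 = 1/3.
Right endpoints: 17/6, 19/6, 3.5, 23/6, 25/6, 4.5.
v(17/6) ≈ 0.05882, v(19/6) ≈ 0.04214, v(3.5) ≈ 0.03020, v(23/6) ≈ 0.02164, v(25/6) ≈ 0.01550, v(4.5) ≈ 0.01111.
Sum = Δx · [v(17/6) + v(19/6) + v(3.5) + ...].
Sum ≈ 0.05980.

0.05980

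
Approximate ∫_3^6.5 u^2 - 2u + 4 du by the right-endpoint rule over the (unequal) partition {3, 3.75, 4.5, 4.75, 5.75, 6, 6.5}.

72.8125

Subinterval widths: 0.75, 0.75, 0.25, 1, 0.25, 0.5.
Right endpoints: 3.75, 4.5, 4.75, 5.75, 6, 6.5.
f(3.75) = 10.5625, f(4.5) = 15.25, f(4.75) = 17.0625, f(5.75) = 25.5625, f(6) = 28, f(6.5) = 33.25.
Sum = Σ Δu_i · f(u_i).
Sum = 72.8125.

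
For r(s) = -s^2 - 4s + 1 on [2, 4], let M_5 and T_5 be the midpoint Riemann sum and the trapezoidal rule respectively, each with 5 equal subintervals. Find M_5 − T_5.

0.08

M_5 = -40.64.
T_5 = -40.72.
M_5 − T_5 = 0.08.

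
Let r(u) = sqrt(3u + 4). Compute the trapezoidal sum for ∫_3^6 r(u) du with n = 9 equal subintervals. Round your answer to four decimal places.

12.5140

Δu = (6 − 3)/9 = 1/3.
r(3) ≈ 3.6056, r(10/3) ≈ 3.7417, r(11/3) ≈ 3.8730, r(4) ≈ 4.0000, r(13/3) ≈ 4.1231, r(14/3) ≈ 4.2426, r(5) ≈ 4.3589, r(16/3) ≈ 4.4721, r(17/3) ≈ 4.5826, r(6) ≈ 4.6904.
T_9 = (Δu/2)·[r(u_0) + 2r(u_1) + ... + 2r(u_{8}) + r(u_9)].
Sum ≈ 12.5140.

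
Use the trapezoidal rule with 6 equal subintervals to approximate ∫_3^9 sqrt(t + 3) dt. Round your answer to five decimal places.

Δt = (9 − 3)/6 = 1.
f(3) ≈ 2.44949, f(4) ≈ 2.64575, f(5) ≈ 2.82843, f(6) ≈ 3.00000, f(7) ≈ 3.16228, f(8) ≈ 3.31662, f(9) ≈ 3.46410.
T_6 = (Δt/2)·[f(t_0) + 2f(t_1) + ... + 2f(t_{5}) + f(t_6)].
Sum ≈ 17.90988.

17.90988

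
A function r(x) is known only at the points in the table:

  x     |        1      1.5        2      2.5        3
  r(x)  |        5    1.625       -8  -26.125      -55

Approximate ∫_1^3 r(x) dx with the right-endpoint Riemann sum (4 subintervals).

Δx = 0.5.
Sum = 0.5·[1.625 + (-8) + (-26.125) + (-55)] = -43.75.

-43.75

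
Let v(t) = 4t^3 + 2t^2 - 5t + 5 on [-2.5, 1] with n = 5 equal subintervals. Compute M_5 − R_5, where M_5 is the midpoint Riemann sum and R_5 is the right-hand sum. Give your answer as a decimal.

-10.47375

M_5 = 4.64625.
R_5 = 15.12.
M_5 − R_5 = -10.47375.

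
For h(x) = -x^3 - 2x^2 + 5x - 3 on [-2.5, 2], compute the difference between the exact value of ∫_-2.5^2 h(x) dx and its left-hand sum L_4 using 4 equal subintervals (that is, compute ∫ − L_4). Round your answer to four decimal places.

Exact integral: ∫_-2.5^2 h(x) dx = -29.109375.
L_4 ≈ -32.194336.
Error ≈ -29.109375 − (-32.194336) ≈ 3.0850.

3.0850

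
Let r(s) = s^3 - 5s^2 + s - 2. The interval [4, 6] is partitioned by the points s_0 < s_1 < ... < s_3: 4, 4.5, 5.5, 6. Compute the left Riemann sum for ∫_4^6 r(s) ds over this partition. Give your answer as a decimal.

-5.3125

Subinterval widths: 0.5, 1, 0.5.
Left endpoints: 4, 4.5, 5.5.
r(4) = -14, r(4.5) = -7.625, r(5.5) = 18.625.
Sum = Σ Δs_i · r(s_i).
Sum = -5.3125.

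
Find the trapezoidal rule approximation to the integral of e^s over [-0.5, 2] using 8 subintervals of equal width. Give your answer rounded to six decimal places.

6.837632

Δs = (2 − (-0.5))/8 = 0.3125.
f(-0.5) ≈ 0.606531, f(-0.1875) ≈ 0.829029, f(0.125) ≈ 1.133148, f(0.4375) ≈ 1.548830, f(0.75) ≈ 2.117000, f(1.0625) ≈ 2.893596, f(1.375) ≈ 3.955077, f(1.6875) ≈ 5.405949, f(2) ≈ 7.389056.
T_8 = (Δs/2)·[f(s_0) + 2f(s_1) + ... + 2f(s_{7}) + f(s_8)].
Sum ≈ 6.837632.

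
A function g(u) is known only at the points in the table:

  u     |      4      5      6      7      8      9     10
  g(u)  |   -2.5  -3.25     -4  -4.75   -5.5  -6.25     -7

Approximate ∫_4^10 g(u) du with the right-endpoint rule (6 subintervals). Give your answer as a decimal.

-30.75

Δu = 1.
Sum = 1·[(-3.25) + (-4) + (-4.75) + (-5.5) + (-6.25) + (-7)] = -30.75.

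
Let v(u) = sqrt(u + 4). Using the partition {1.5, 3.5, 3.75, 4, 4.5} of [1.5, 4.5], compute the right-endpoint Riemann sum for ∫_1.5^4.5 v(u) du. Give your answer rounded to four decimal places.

8.3380

Subinterval widths: 2, 0.25, 0.25, 0.5.
Right endpoints: 3.5, 3.75, 4, 4.5.
v(3.5) ≈ 2.7386, v(3.75) ≈ 2.7839, v(4) ≈ 2.8284, v(4.5) ≈ 2.9155.
Sum = Σ Δu_i · v(u_i).
Sum ≈ 8.3380.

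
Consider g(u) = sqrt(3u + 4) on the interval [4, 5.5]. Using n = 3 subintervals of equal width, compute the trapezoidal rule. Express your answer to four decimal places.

Δu = (5.5 − 4)/3 = 0.5.
g(4) ≈ 4.0000, g(4.5) ≈ 4.1833, g(5) ≈ 4.3589, g(5.5) ≈ 4.5277.
T_3 = (Δu/2)·[g(u_0) + 2g(u_1) + 2g(u_2) + g(u_3)].
Sum ≈ 6.4030.

6.4030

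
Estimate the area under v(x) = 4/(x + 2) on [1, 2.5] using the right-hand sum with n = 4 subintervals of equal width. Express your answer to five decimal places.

1.54141

Δx = (2.5 − 1)/4 = 0.375.
Right endpoints: 1.375, 1.75, 2.125, 2.5.
v(1.375) = 32/27, v(1.75) = 16/15, v(2.125) = 32/33, v(2.5) = 8/9.
Sum = Δx · [v(1.375) + v(1.75) + v(2.125) + v(2.5)].
Sum ≈ 1.54141.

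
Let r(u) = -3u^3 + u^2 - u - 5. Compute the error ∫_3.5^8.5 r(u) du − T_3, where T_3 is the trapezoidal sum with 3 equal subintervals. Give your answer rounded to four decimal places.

122.6852

Exact integral: ∫_3.5^8.5 r(u) du ≈ -3667.083333.
T_3 ≈ -3789.768519.
Error ≈ -3667.083333 − (-3789.768519) ≈ 122.6852.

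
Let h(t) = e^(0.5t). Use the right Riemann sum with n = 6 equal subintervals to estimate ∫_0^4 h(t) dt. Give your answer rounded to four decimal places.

Δt = (4 − 0)/6 = 2/3.
Right endpoints: 2/3, 4/3, 2, 8/3, 10/3, 4.
h(2/3) ≈ 1.3956, h(4/3) ≈ 1.9477, h(2) ≈ 2.7183, h(8/3) ≈ 3.7937, h(10/3) ≈ 5.2945, h(4) ≈ 7.3891.
Sum = Δt · [h(2/3) + h(4/3) + h(2) + ...].
Sum ≈ 15.0259.

15.0259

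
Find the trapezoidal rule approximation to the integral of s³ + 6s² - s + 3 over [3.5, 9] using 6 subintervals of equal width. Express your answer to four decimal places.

2976.1732

Δs = (9 − 3.5)/6 = 11/12.
f(3.5) = 115.875, f(53/12) = 348677/1728, f(16/3) = 8641/27, f(6.25) = 475.265625, f(43/6) = 145171/216, f(97/12) = 1581337/1728, f(9) = 1209.
T_6 = (Δs/2)·[f(s_0) + 2f(s_1) + ... + 2f(s_{5}) + f(s_6)].
Sum ≈ 2976.1732.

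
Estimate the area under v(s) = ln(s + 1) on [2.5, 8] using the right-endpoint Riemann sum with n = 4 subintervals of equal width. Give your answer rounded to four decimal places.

10.5124

Δs = (8 − 2.5)/4 = 1.375.
Right endpoints: 3.875, 5.25, 6.625, 8.
v(3.875) ≈ 1.5841, v(5.25) ≈ 1.8326, v(6.625) ≈ 2.0314, v(8) ≈ 2.1972.
Sum = Δs · [v(3.875) + v(5.25) + v(6.625) + v(8)].
Sum ≈ 10.5124.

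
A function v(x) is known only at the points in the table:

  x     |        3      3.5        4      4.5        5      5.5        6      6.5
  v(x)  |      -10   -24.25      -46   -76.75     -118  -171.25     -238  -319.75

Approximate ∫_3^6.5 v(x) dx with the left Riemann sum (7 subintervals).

-342.125

Δx = 0.5.
Sum = 0.5·[(-10) + (-24.25) + (-46) + (-76.75) + (-118) + (-171.25) + (-238)] = -342.125.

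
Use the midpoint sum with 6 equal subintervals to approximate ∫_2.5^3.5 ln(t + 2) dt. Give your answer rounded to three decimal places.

1.608

Δt = (3.5 − 2.5)/6 = 1/6.
Midpoints: 31/12, 2.75, 35/12, 37/12, 3.25, 41/12.
f(31/12) ≈ 1.522, f(2.75) ≈ 1.558, f(35/12) ≈ 1.593, f(37/12) ≈ 1.626, f(3.25) ≈ 1.658, f(41/12) ≈ 1.689.
Sum = Δt · [f(31/12) + f(2.75) + f(35/12) + ...].
Sum ≈ 1.608.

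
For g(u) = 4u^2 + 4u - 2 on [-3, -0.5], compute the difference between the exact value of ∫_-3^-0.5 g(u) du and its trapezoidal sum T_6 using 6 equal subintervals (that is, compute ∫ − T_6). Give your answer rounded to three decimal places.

Exact integral: ∫_-3^-0.5 g(u) du ≈ 13.33333.
T_6 ≈ 13.62269.
Error ≈ 13.33333 − 13.62269 ≈ -0.289.

-0.289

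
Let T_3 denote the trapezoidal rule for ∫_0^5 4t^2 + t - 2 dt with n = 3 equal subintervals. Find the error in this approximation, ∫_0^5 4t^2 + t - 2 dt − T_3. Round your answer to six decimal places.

Exact integral: ∫_0^5 f(t) dt ≈ 169.16666667.
T_3 ≈ 178.42592593.
Error ≈ 169.16666667 − 178.42592593 ≈ -9.259259.

-9.259259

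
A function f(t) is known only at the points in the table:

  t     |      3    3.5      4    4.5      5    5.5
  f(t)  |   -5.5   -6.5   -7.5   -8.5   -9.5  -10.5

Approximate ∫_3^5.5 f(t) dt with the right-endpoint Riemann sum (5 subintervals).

Δt = 0.5.
Sum = 0.5·[(-6.5) + (-7.5) + (-8.5) + (-9.5) + (-10.5)] = -21.25.

-21.25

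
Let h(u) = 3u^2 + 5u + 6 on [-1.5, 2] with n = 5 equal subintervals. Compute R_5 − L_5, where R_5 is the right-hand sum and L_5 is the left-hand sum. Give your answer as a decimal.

15.925

R_5 = 45.57.
L_5 = 29.645.
R_5 − L_5 = 15.925.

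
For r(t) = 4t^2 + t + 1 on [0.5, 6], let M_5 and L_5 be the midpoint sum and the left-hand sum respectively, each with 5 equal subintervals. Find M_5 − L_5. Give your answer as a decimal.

M_5 = 308.99.
L_5 = 233.97.
M_5 − L_5 = 75.02.

75.02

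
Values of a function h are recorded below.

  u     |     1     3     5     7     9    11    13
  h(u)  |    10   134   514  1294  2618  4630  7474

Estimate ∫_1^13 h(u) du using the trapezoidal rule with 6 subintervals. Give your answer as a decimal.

Δu = 2.
T_6 = (2/2)·[10 + 2·134 + 2·514 + 2·1294 + 2·2618 + 2·4630 + 7474] = 25864.

25864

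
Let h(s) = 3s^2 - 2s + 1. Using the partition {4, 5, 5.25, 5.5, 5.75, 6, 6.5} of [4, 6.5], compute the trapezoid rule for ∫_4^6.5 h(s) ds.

187.46875

Subinterval widths: 1, 0.25, 0.25, 0.25, 0.25, 0.5.
h(4) = 41, h(5) = 66, h(5.25) = 73.1875, h(5.5) = 80.75, h(5.75) = 88.6875, h(6) = 97, h(6.5) = 114.75.
On each subinterval the trapezoid contributes (Δs_i/2)·[h(s_{i-1}) + h(s_i)].
Sum = 187.46875.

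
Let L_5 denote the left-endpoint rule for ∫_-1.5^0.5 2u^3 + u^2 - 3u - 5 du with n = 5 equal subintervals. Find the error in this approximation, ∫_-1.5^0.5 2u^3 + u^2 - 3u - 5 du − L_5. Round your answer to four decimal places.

-0.0933

Exact integral: ∫_-1.5^0.5 f(u) du ≈ -8.333333.
L_5 = -8.24.
Error ≈ -8.333333 − (-8.24) ≈ -0.0933.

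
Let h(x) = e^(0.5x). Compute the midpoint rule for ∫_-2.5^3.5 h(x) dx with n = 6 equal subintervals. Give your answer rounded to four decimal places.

10.8231

Δx = (3.5 − (-2.5))/6 = 1.
Midpoints: -2, -1, 0, 1, 2, 3.
h(-2) ≈ 0.3679, h(-1) ≈ 0.6065, h(0) ≈ 1.0000, h(1) ≈ 1.6487, h(2) ≈ 2.7183, h(3) ≈ 4.4817.
Sum = Δx · [h(-2) + h(-1) + h(0) + ...].
Sum ≈ 10.8231.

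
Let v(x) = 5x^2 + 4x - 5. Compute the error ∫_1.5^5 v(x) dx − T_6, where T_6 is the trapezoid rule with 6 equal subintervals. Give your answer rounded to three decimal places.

Exact integral: ∫_1.5^5 v(x) dx ≈ 230.70833.
T_6 ≈ 231.70081.
Error ≈ 230.70833 − 231.70081 ≈ -0.992.

-0.992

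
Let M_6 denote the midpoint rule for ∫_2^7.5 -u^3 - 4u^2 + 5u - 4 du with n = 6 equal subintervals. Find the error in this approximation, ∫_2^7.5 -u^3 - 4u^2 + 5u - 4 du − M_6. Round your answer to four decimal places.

-7.0286

Exact integral: ∫_2^7.5 f(u) du ≈ -1230.223958.
M_6 ≈ -1223.195385.
Error ≈ -1230.223958 − (-1223.195385) ≈ -7.0286.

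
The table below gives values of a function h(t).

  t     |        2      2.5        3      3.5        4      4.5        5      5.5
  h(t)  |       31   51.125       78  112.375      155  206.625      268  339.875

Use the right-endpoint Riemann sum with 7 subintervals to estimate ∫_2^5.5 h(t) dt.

Δt = 0.5.
Sum = 0.5·[51.125 + 78 + 112.375 + 155 + 206.625 + 268 + 339.875] = 605.5.

605.5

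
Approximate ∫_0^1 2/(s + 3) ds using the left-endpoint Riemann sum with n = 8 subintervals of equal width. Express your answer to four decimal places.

0.5859

Δs = (1 − 0)/8 = 0.125.
Left endpoints: 0, 0.125, 0.25, 0.375, 0.5, 0.625, 0.75, 0.875.
f(0) = 2/3, f(0.125) = 0.64, f(0.25) = 8/13, f(0.375) = 16/27, f(0.5) = 4/7, f(0.625) = 16/29, f(0.75) = 8/15, f(0.875) = 16/31.
Sum = Δs · [f(0) + f(0.125) + f(0.25) + ...].
Sum ≈ 0.5859.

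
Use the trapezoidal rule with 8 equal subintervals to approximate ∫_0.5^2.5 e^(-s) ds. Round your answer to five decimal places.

0.52717

Δs = (2.5 − 0.5)/8 = 0.25.
f(0.5) ≈ 0.60653, f(0.75) ≈ 0.47237, f(1) ≈ 0.36788, f(1.25) ≈ 0.28650, f(1.5) ≈ 0.22313, f(1.75) ≈ 0.17377, f(2) ≈ 0.13534, f(2.25) ≈ 0.10540, f(2.5) ≈ 0.08208.
T_8 = (Δs/2)·[f(s_0) + 2f(s_1) + ... + 2f(s_{7}) + f(s_8)].
Sum ≈ 0.52717.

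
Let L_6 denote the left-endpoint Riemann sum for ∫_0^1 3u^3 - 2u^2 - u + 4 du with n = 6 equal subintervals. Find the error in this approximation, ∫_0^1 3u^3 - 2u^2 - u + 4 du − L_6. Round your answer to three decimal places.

-0.012

Exact integral: ∫_0^1 f(u) du ≈ 3.58333.
L_6 ≈ 3.59491.
Error ≈ 3.58333 − 3.59491 ≈ -0.012.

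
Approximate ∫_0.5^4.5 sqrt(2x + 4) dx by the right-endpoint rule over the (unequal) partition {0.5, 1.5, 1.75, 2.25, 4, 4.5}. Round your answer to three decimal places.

Subinterval widths: 1, 0.25, 0.5, 1.75, 0.5.
Right endpoints: 1.5, 1.75, 2.25, 4, 4.5.
f(1.5) ≈ 2.646, f(1.75) ≈ 2.739, f(2.25) ≈ 2.915, f(4) ≈ 3.464, f(4.5) ≈ 3.606.
Sum = Σ Δx_i · f(x_i).
Sum ≈ 12.653.

12.653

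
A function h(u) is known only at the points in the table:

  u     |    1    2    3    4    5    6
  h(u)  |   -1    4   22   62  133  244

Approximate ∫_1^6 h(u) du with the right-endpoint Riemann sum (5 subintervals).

Δu = 1.
Sum = 1·[4 + 22 + 62 + 133 + 244] = 465.

465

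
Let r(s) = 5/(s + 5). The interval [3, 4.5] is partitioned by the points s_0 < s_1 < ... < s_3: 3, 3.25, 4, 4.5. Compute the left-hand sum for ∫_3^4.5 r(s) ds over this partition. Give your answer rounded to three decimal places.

0.889

Subinterval widths: 0.25, 0.75, 0.5.
Left endpoints: 3, 3.25, 4.
r(3) = 0.625, r(3.25) = 20/33, r(4) = 5/9.
Sum = Σ Δs_i · r(s_i).
Sum ≈ 0.889.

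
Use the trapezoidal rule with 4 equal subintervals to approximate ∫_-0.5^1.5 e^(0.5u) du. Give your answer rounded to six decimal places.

Δu = (1.5 − (-0.5))/4 = 0.5.
f(-0.5) ≈ 0.778801, f(0) ≈ 1.000000, f(0.5) ≈ 1.284025, f(1) ≈ 1.648721, f(1.5) ≈ 2.117000.
T_4 = (Δu/2)·[f(u_0) + 2f(u_1) + 2f(u_2) + 2f(u_3) + f(u_4)].
Sum ≈ 2.690324.

2.690324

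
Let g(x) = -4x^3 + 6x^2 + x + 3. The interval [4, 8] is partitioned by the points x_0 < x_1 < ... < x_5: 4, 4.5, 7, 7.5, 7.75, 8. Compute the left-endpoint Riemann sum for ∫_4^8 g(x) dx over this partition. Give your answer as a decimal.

Subinterval widths: 0.5, 2.5, 0.5, 0.25, 0.25.
Left endpoints: 4, 4.5, 7, 7.5, 7.75.
g(4) = -153, g(4.5) = -235.5, g(7) = -1068, g(7.5) = -1339.5, g(7.75) = -1490.8125.
Sum = Σ Δx_i · g(x_i).
Sum = -1906.828125.

-1906.828125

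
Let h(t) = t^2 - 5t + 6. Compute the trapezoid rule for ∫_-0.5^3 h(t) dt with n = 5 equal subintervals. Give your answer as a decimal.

Δt = (3 − (-0.5))/5 = 0.7.
h(-0.5) = 8.75, h(0.2) = 5.04, h(0.9) = 2.31, h(1.6) = 0.56, h(2.3) = -0.21, h(3) = 0.
T_5 = (Δt/2)·[h(t_0) + 2h(t_1) + ... + 2h(t_{4}) + h(t_5)].
Sum = 8.4525.

8.4525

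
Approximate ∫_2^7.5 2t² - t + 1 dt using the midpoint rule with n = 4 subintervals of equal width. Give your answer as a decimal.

Δt = (7.5 − 2)/4 = 1.375.
Midpoints: 2.6875, 4.0625, 5.4375, 6.8125.
f(2.6875) = 12.7578125, f(4.0625) = 29.9453125, f(5.4375) = 54.6953125, f(6.8125) = 87.0078125.
Sum = Δt · [f(2.6875) + f(4.0625) + f(5.4375) + f(6.8125)].
Sum = 253.55859375.

253.55859375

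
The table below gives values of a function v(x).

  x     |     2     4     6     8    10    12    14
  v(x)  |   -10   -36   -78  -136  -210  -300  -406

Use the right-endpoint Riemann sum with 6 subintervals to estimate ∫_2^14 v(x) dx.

-2332

Δx = 2.
Sum = 2·[(-36) + (-78) + (-136) + (-210) + (-300) + (-406)] = -2332.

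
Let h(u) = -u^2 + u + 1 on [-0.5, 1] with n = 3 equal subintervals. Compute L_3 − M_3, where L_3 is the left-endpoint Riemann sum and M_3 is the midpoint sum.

-0.28125

L_3 = 1.25.
M_3 = 1.53125.
L_3 − M_3 = -0.28125.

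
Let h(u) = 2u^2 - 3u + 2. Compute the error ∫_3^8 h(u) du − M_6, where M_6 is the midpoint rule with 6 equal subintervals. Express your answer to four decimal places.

Exact integral: ∫_3^8 h(u) du ≈ 250.833333.
M_6 ≈ 250.254630.
Error ≈ 250.833333 − 250.254630 ≈ 0.5787.

0.5787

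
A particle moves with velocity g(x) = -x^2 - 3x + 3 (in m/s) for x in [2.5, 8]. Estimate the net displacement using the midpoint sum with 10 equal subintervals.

-235.4446875

Δx = (8 − 2.5)/10 = 0.55.
Midpoints: 2.775, 3.325, 3.875, 4.425, 4.975, 5.525, 6.075, 6.625, 7.175, 7.725.
g(2.775) = -13.025625, g(3.325) = -18.030625, g(3.875) = -23.640625, g(4.425) = -29.855625, g(4.975) = -36.675625, g(5.525) = -44.100625, g(6.075) = -52.130625, g(6.625) = -60.765625, g(7.175) = -70.005625, g(7.725) = -79.850625.
Sum = Δx · [g(2.775) + g(3.325) + g(3.875) + ...].
Sum = -235.4446875.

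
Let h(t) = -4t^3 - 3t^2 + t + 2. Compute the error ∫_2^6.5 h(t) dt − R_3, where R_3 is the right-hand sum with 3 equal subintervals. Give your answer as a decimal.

973.6875

Exact integral: ∫_2^6.5 h(t) dt = -2007.5625.
R_3 = -2981.25.
Error = -2007.5625 − (-2981.25) = 973.6875.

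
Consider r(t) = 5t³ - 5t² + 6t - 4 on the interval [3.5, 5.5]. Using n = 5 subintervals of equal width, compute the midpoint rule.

794.75

Δt = (5.5 − 3.5)/5 = 0.4.
Midpoints: 3.7, 4.1, 4.5, 4.9, 5.3.
r(3.7) = 203.015, r(4.1) = 281.155, r(4.5) = 377.375, r(4.9) = 493.595, r(5.3) = 631.735.
Sum = Δt · [r(3.7) + r(4.1) + r(4.5) + r(4.9) + r(5.3)].
Sum = 794.75.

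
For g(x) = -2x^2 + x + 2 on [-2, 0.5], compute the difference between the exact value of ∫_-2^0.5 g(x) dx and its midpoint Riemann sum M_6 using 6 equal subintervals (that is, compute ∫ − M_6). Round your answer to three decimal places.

-0.072

Exact integral: ∫_-2^0.5 g(x) dx ≈ -2.29167.
M_6 ≈ -2.21933.
Error ≈ -2.29167 − (-2.21933) ≈ -0.072.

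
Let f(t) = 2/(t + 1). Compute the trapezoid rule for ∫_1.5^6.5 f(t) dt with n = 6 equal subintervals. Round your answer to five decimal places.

2.21349

Δt = (6.5 − 1.5)/6 = 5/6.
f(1.5) = 0.8, f(7/3) = 0.6, f(19/6) = 0.48, f(4) = 0.4, f(29/6) = 12/35, f(17/3) = 0.3, f(6.5) = 4/15.
T_6 = (Δt/2)·[f(t_0) + 2f(t_1) + ... + 2f(t_{5}) + f(t_6)].
Sum ≈ 2.21349.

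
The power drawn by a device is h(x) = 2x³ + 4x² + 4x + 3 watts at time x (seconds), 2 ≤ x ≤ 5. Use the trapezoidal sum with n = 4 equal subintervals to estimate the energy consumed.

Δx = (5 − 2)/4 = 0.75.
h(2) = 43, h(2.75) = 85.84375, h(3.5) = 151.75, h(4.25) = 245.78125, h(5) = 373.
T_4 = (Δx/2)·[h(x_0) + 2h(x_1) + 2h(x_2) + 2h(x_3) + h(x_4)].
Sum = 518.53125.

518.53125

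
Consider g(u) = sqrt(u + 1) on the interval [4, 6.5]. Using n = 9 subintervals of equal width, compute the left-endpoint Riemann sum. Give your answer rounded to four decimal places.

6.1694

Δu = (6.5 − 4)/9 = 5/18.
Left endpoints: 4, 77/18, 41/9, 29/6, 46/9, 97/18, 17/3, 107/18, 56/9.
g(4) ≈ 2.2361, g(77/18) ≈ 2.2973, g(41/9) ≈ 2.3570, g(29/6) ≈ 2.4152, g(46/9) ≈ 2.4721, g(97/18) ≈ 2.5276, g(17/3) ≈ 2.5820, g(107/18) ≈ 2.6352, g(56/9) ≈ 2.6874.
Sum = Δu · [g(4) + g(77/18) + g(41/9) + ...].
Sum ≈ 6.1694.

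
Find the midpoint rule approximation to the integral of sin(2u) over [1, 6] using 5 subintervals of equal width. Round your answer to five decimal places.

Δu = (6 − 1)/5 = 1.
Midpoints: 1.5, 2.5, 3.5, 4.5, 5.5.
f(1.5) ≈ 0.14112, f(2.5) ≈ -0.95892, f(3.5) ≈ 0.65699, f(4.5) ≈ 0.41212, f(5.5) ≈ -0.99999.
Sum = Δu · [f(1.5) + f(2.5) + f(3.5) + f(4.5) + f(5.5)].
Sum ≈ -0.74869.

-0.74869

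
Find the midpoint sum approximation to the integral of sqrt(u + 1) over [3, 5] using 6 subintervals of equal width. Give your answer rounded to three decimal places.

4.465

Δu = (5 − 3)/6 = 1/3.
Midpoints: 19/6, 3.5, 23/6, 25/6, 4.5, 29/6.
f(19/6) ≈ 2.041, f(3.5) ≈ 2.121, f(23/6) ≈ 2.198, f(25/6) ≈ 2.273, f(4.5) ≈ 2.345, f(29/6) ≈ 2.415.
Sum = Δu · [f(19/6) + f(3.5) + f(23/6) + ...].
Sum ≈ 4.465.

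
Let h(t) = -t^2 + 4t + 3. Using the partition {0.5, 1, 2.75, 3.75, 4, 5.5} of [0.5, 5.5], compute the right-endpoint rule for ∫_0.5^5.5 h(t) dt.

11.078125

Subinterval widths: 0.5, 1.75, 1, 0.25, 1.5.
Right endpoints: 1, 2.75, 3.75, 4, 5.5.
h(1) = 6, h(2.75) = 6.4375, h(3.75) = 3.9375, h(4) = 3, h(5.5) = -5.25.
Sum = Σ Δt_i · h(t_i).
Sum = 11.078125.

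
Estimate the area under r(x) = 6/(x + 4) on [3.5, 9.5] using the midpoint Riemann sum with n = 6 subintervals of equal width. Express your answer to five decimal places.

Δx = (9.5 − 3.5)/6 = 1.
Midpoints: 4, 5, 6, 7, 8, 9.
r(4) = 0.75, r(5) = 2/3, r(6) = 0.6, r(7) = 6/11, r(8) = 0.5, r(9) = 6/13.
Sum = Δx · [r(4) + r(5) + r(6) + ...].
Sum ≈ 3.52366.

3.52366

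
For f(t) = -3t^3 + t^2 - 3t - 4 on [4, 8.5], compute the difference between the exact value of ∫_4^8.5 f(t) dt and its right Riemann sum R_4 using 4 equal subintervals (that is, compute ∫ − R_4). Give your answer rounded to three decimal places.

Exact integral: ∫_4^8.5 f(t) dt = -3642.046875.
R_4 ≈ -4598.78027.
Error ≈ -3642.046875 − (-4598.78027) ≈ 956.733.

956.733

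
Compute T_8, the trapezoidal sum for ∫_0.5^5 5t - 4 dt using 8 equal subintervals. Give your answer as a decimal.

Δt = (5 − 0.5)/8 = 0.5625.
f(0.5) = -1.5, f(1.0625) = 1.3125, f(1.625) = 4.125, f(2.1875) = 6.9375, f(2.75) = 9.75, f(3.3125) = 12.5625, f(3.875) = 15.375, f(4.4375) = 18.1875, f(5) = 21.
T_8 = (Δt/2)·[f(t_0) + 2f(t_1) + ... + 2f(t_{7}) + f(t_8)].
Sum = 43.875.

43.875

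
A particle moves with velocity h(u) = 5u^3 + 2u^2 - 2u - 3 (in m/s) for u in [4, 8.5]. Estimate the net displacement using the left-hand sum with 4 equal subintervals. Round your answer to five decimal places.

Δu = (8.5 − 4)/4 = 1.125.
Left endpoints: 4, 5.125, 6.25, 7.375.
h(4) = 341, h(5.125) = 364717/512, h(6.25) = 1283.328125, h(7.375) = 1073503/512.
Sum = Δu · [h(4) + h(5.125) + h(6.25) + h(7.375)].
Sum ≈ 4987.52051.

4987.52051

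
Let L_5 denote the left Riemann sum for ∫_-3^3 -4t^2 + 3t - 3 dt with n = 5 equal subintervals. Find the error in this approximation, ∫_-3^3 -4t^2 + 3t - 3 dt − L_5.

16.56

Exact integral: ∫_-3^3 f(t) dt = -90.
L_5 = -106.56.
Error = -90 − (-106.56) = 16.56.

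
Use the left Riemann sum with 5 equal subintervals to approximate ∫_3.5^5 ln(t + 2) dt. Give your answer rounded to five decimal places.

2.70879

Δt = (5 − 3.5)/5 = 0.3.
Left endpoints: 3.5, 3.8, 4.1, 4.4, 4.7.
f(3.5) ≈ 1.70475, f(3.8) ≈ 1.75786, f(4.1) ≈ 1.80829, f(4.4) ≈ 1.85630, f(4.7) ≈ 1.90211.
Sum = Δt · [f(3.5) + f(3.8) + f(4.1) + f(4.4) + f(4.7)].
Sum ≈ 2.70879.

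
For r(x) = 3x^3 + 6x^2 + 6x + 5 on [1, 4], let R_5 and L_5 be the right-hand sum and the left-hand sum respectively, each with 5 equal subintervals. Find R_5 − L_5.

R_5 = 471.48.
L_5 = 293.28.
R_5 − L_5 = 178.2.

178.2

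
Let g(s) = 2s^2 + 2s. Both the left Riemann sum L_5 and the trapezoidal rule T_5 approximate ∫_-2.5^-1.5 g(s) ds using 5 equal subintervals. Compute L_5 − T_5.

L_5 = 4.78.
T_5 = 4.18.
L_5 − T_5 = 0.6.

0.6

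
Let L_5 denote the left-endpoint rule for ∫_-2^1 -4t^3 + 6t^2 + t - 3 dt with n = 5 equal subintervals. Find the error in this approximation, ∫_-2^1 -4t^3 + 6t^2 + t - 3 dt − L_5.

-17.46

Exact integral: ∫_-2^1 f(t) dt = 22.5.
L_5 = 39.96.
Error = 22.5 − 39.96 = -17.46.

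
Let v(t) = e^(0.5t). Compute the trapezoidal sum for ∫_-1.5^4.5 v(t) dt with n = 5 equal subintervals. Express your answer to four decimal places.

18.5684

Δt = (4.5 − (-1.5))/5 = 1.2.
v(-1.5) ≈ 0.4724, v(-0.3) ≈ 0.8607, v(0.9) ≈ 1.5683, v(2.1) ≈ 2.8577, v(3.3) ≈ 5.2070, v(4.5) ≈ 9.4877.
T_5 = (Δt/2)·[v(t_0) + 2v(t_1) + ... + 2v(t_{4}) + v(t_5)].
Sum ≈ 18.5684.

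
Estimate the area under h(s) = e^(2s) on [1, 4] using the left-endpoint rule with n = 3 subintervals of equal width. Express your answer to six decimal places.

Δs = (4 − 1)/3 = 1.
Left endpoints: 1, 2, 3.
h(1) ≈ 7.389056, h(2) ≈ 54.598150, h(3) ≈ 403.428793.
Sum = Δs · [h(1) + h(2) + h(3)].
Sum ≈ 465.416000.

465.416000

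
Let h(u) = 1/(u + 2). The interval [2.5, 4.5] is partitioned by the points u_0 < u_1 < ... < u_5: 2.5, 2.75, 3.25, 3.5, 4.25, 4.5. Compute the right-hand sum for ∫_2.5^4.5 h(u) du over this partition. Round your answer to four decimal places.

Subinterval widths: 0.25, 0.5, 0.25, 0.75, 0.25.
Right endpoints: 2.75, 3.25, 3.5, 4.25, 4.5.
h(2.75) = 4/19, h(3.25) = 4/21, h(3.5) = 2/11, h(4.25) = 0.16, h(4.5) = 2/13.
Sum = Σ Δu_i · h(u_i).
Sum ≈ 0.3518.

0.3518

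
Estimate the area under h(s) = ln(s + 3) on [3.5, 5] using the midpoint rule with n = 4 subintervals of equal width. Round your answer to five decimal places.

2.96899

Δs = (5 − 3.5)/4 = 0.375.
Midpoints: 3.6875, 4.0625, 4.4375, 4.8125.
h(3.6875) ≈ 1.90024, h(4.0625) ≈ 1.95480, h(4.4375) ≈ 2.00653, h(4.8125) ≈ 2.05573.
Sum = Δs · [h(3.6875) + h(4.0625) + h(4.4375) + h(4.8125)].
Sum ≈ 2.96899.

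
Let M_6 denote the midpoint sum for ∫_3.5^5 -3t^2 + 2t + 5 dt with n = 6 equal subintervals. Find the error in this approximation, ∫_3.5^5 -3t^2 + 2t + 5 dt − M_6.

Exact integral: ∫_3.5^5 f(t) dt = -61.875.
M_6 = -61.8515625.
Error = -61.875 − (-61.8515625) = -0.0234375.

-0.0234375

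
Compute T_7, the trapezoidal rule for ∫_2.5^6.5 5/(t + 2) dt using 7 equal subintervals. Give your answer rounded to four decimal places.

3.1848

Δt = (6.5 − 2.5)/7 = 4/7.
f(2.5) = 10/9, f(43/14) = 70/71, f(51/14) = 70/79, f(59/14) = 70/87, f(67/14) = 14/19, f(75/14) = 70/103, f(83/14) = 70/111, f(6.5) = 10/17.
T_7 = (Δt/2)·[f(t_0) + 2f(t_1) + ... + 2f(t_{6}) + f(t_7)].
Sum ≈ 3.1848.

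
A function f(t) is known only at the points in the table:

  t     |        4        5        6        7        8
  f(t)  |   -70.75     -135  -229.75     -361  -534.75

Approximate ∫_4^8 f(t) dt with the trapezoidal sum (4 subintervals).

Δt = 1.
T_4 = (1/2)·[(-70.75) + 2·(-135) + 2·(-229.75) + 2·(-361) + (-534.75)] = -1028.5.

-1028.5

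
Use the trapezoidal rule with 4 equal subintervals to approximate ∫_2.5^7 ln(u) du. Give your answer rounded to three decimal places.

Δu = (7 − 2.5)/4 = 1.125.
f(2.5) ≈ 0.916, f(3.625) ≈ 1.288, f(4.75) ≈ 1.558, f(5.875) ≈ 1.771, f(7) ≈ 1.946.
T_4 = (Δu/2)·[f(u_0) + 2f(u_1) + 2f(u_2) + 2f(u_3) + f(u_4)].
Sum ≈ 6.804.

6.804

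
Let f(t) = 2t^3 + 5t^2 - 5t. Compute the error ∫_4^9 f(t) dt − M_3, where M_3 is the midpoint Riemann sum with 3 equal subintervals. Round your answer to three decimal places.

Exact integral: ∫_4^9 f(t) dt ≈ 4098.33333.
M_3 ≈ 4047.40741.
Error ≈ 4098.33333 − 4047.40741 ≈ 50.926.

50.926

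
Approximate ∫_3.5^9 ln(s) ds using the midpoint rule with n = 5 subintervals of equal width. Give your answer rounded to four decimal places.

Δs = (9 − 3.5)/5 = 1.1.
Midpoints: 4.05, 5.15, 6.25, 7.35, 8.45.
f(4.05) ≈ 1.3987, f(5.15) ≈ 1.6390, f(6.25) ≈ 1.8326, f(7.35) ≈ 1.9947, f(8.45) ≈ 2.1342.
Sum = Δs · [f(4.05) + f(5.15) + f(6.25) + f(7.35) + f(8.45)].
Sum ≈ 9.8991.

9.8991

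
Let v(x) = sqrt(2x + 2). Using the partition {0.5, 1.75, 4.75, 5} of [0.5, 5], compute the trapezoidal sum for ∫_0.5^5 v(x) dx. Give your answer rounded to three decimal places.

12.010

Subinterval widths: 1.25, 3, 0.25.
v(0.5) ≈ 1.732, v(1.75) ≈ 2.345, v(4.75) ≈ 3.391, v(5) ≈ 3.464.
On each subinterval the trapezoid contributes (Δx_i/2)·[v(x_{i-1}) + v(x_i)].
Sum ≈ 12.010.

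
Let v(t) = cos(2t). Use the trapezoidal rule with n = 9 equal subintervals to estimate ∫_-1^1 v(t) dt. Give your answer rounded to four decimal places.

Δt = (1 − (-1))/9 = 2/9.
v(-1) ≈ -0.4161, v(-7/9) ≈ 0.0152, v(-5/9) ≈ 0.4437, v(-1/3) ≈ 0.7859, v(-1/9) ≈ 0.9754, v(1/9) ≈ 0.9754, v(1/3) ≈ 0.7859, v(5/9) ≈ 0.4437, v(7/9) ≈ 0.0152, v(1) ≈ -0.4161.
T_9 = (Δt/2)·[v(t_0) + 2v(t_1) + ... + 2v(t_{8}) + v(t_9)].
Sum ≈ 0.8943.

0.8943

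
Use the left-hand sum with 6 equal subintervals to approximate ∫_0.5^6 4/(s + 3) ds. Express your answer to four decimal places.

4.1172

Δs = (6 − 0.5)/6 = 11/12.
Left endpoints: 0.5, 17/12, 7/3, 3.25, 25/6, 61/12.
f(0.5) = 8/7, f(17/12) = 48/53, f(7/3) = 0.75, f(3.25) = 0.64, f(25/6) = 24/43, f(61/12) = 48/97.
Sum = Δs · [f(0.5) + f(17/12) + f(7/3) + ...].
Sum ≈ 4.1172.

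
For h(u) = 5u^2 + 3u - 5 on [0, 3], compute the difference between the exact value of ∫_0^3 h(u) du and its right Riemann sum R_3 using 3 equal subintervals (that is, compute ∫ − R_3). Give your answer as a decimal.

Exact integral: ∫_0^3 h(u) du = 43.5.
R_3 = 73.
Error = 43.5 − 73 = -29.5.

-29.5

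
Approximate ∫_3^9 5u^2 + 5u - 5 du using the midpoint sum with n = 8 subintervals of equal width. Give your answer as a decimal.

Δu = (9 − 3)/8 = 0.75.
Midpoints: 3.375, 4.125, 4.875, 5.625, 6.375, 7.125, 7.875, 8.625.
f(3.375) = 68.828125, f(4.125) = 100.703125, f(4.875) = 138.203125, f(5.625) = 181.328125, f(6.375) = 230.078125, f(7.125) = 284.453125, f(7.875) = 344.453125, f(8.625) = 410.078125.
Sum = Δu · [f(3.375) + f(4.125) + f(4.875) + ...].
Sum = 1318.59375.

1318.59375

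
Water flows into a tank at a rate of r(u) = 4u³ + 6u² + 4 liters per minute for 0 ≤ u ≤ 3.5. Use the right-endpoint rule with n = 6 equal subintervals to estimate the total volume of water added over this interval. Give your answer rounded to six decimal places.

Δu = (3.5 − 0)/6 = 7/12.
Right endpoints: 7/12, 7/6, 1.75, 7/3, 35/12, 3.5.
r(7/12) = 2953/432, r(7/6) = 500/27, r(1.75) = 43.8125, r(7/3) = 2362/27, r(35/12) = 66653/432, r(3.5) = 249.
Sum = Δu · [r(7/12) + r(7/6) + r(1.75) + ...].
Sum ≈ 326.630208.

326.630208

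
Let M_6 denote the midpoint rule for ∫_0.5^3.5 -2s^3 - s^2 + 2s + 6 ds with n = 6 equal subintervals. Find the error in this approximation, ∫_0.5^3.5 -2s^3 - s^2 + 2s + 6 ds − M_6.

Exact integral: ∫_0.5^3.5 f(s) ds = -59.25.
M_6 = -58.4375.
Error = -59.25 − (-58.4375) = -0.8125.

-0.8125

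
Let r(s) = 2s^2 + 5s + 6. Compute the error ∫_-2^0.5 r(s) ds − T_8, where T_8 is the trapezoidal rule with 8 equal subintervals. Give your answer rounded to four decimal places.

Exact integral: ∫_-2^0.5 r(s) ds ≈ 11.041667.
T_8 ≈ 11.123047.
Error ≈ 11.041667 − 11.123047 ≈ -0.0814.

-0.0814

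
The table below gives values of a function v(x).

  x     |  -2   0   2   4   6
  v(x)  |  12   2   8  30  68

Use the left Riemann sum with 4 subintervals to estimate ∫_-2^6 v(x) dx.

Δx = 2.
Sum = 2·[12 + 2 + 8 + 30] = 104.

104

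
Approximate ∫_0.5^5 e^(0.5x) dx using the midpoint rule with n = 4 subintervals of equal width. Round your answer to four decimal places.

Δx = (5 − 0.5)/4 = 1.125.
Midpoints: 1.0625, 2.1875, 3.3125, 4.4375.
f(1.0625) ≈ 1.7011, f(2.1875) ≈ 2.9854, f(3.3125) ≈ 5.2396, f(4.4375) ≈ 9.1958.
Sum = Δx · [f(1.0625) + f(2.1875) + f(3.3125) + f(4.4375)].
Sum ≈ 21.5122.

21.5122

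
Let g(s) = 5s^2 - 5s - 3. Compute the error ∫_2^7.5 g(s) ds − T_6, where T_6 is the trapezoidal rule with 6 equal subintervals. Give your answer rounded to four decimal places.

Exact integral: ∫_2^7.5 g(s) ds ≈ 542.666667.
T_6 ≈ 546.517940.
Error ≈ 542.666667 − 546.517940 ≈ -3.8513.

-3.8513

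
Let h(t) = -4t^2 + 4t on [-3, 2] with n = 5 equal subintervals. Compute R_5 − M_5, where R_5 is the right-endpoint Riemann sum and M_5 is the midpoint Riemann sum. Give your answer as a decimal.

R_5 = -40.
M_5 = -55.
R_5 − M_5 = 15.

15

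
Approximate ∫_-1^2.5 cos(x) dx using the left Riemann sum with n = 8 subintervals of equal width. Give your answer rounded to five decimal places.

1.71034

Δx = (2.5 − (-1))/8 = 0.4375.
Left endpoints: -1, -0.5625, -0.125, 0.3125, 0.75, 1.1875, 1.625, 2.0625.
f(-1) ≈ 0.54030, f(-0.5625) ≈ 0.84592, f(-0.125) ≈ 0.99220, f(0.3125) ≈ 0.95157, f(0.75) ≈ 0.73169, f(1.1875) ≈ 0.37398, f(1.625) ≈ -0.05418, f(2.0625) ≈ -0.47213.
Sum = Δx · [f(-1) + f(-0.5625) + f(-0.125) + ...].
Sum ≈ 1.71034.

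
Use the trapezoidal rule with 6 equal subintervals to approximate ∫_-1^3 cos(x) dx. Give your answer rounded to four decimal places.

0.9459

Δx = (3 − (-1))/6 = 2/3.
f(-1) ≈ 0.5403, f(-1/3) ≈ 0.9450, f(1/3) ≈ 0.9450, f(1) ≈ 0.5403, f(5/3) ≈ -0.0957, f(7/3) ≈ -0.6908, f(3) ≈ -0.9900.
T_6 = (Δx/2)·[f(x_0) + 2f(x_1) + ... + 2f(x_{5}) + f(x_6)].
Sum ≈ 0.9459.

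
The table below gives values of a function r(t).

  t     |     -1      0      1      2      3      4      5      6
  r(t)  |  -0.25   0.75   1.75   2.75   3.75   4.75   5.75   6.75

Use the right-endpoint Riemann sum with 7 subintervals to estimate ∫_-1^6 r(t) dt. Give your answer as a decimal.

Δt = 1.
Sum = 1·[0.75 + 1.75 + 2.75 + 3.75 + 4.75 + 5.75 + 6.75] = 26.25.

26.25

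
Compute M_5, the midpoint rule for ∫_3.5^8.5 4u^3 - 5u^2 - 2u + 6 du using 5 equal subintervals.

Δu = (8.5 − 3.5)/5 = 1.
Midpoints: 4, 5, 6, 7, 8.
f(4) = 174, f(5) = 371, f(6) = 678, f(7) = 1119, f(8) = 1718.
Sum = Δu · [f(4) + f(5) + f(6) + f(7) + f(8)].
Sum = 4060.

4060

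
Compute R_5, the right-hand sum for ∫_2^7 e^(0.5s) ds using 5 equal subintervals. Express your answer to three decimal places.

Δs = (7 − 2)/5 = 1.
Right endpoints: 3, 4, 5, 6, 7.
f(3) ≈ 4.482, f(4) ≈ 7.389, f(5) ≈ 12.182, f(6) ≈ 20.086, f(7) ≈ 33.115.
Sum = Δs · [f(3) + f(4) + f(5) + f(6) + f(7)].
Sum ≈ 77.254.

77.254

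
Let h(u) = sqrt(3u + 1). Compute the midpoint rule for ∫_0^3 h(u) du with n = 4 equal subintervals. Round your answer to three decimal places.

Δu = (3 − 0)/4 = 0.75.
Midpoints: 0.375, 1.125, 1.875, 2.625.
h(0.375) ≈ 1.458, h(1.125) ≈ 2.092, h(1.875) ≈ 2.574, h(2.625) ≈ 2.979.
Sum = Δu · [h(0.375) + h(1.125) + h(1.875) + h(2.625)].
Sum ≈ 6.827.

6.827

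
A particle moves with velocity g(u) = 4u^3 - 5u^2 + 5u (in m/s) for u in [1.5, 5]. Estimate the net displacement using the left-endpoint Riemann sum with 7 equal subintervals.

Δu = (5 − 1.5)/7 = 0.5.
Left endpoints: 1.5, 2, 2.5, 3, 3.5, 4, 4.5.
g(1.5) = 9.75, g(2) = 22, g(2.5) = 43.75, g(3) = 78, g(3.5) = 127.75, g(4) = 196, g(4.5) = 285.75.
Sum = Δu · [g(1.5) + g(2) + g(2.5) + ...].
Sum = 381.5.

381.5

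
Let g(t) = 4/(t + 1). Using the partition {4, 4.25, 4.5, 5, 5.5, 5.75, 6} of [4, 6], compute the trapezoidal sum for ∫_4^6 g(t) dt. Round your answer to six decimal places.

Subinterval widths: 0.25, 0.25, 0.5, 0.5, 0.25, 0.25.
g(4) = 0.8, g(4.25) = 16/21, g(4.5) = 8/11, g(5) = 2/3, g(5.5) = 8/13, g(5.75) = 16/27, g(6) = 4/7.
On each subinterval the trapezoid contributes (Δt_i/2)·[g(t_{i-1}) + g(t_i)].
Sum ≈ 1.346883.

1.346883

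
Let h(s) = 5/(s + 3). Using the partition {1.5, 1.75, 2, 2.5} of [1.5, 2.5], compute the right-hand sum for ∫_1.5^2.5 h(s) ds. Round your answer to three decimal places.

Subinterval widths: 0.25, 0.25, 0.5.
Right endpoints: 1.75, 2, 2.5.
h(1.75) = 20/19, h(2) = 1, h(2.5) = 10/11.
Sum = Σ Δs_i · h(s_i).
Sum ≈ 0.968.

0.968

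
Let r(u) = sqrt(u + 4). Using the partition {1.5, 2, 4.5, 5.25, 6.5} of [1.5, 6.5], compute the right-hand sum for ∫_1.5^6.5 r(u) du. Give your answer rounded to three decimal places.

14.845

Subinterval widths: 0.5, 2.5, 0.75, 1.25.
Right endpoints: 2, 4.5, 5.25, 6.5.
r(2) ≈ 2.449, r(4.5) ≈ 2.915, r(5.25) ≈ 3.041, r(6.5) ≈ 3.240.
Sum = Σ Δu_i · r(u_i).
Sum ≈ 14.845.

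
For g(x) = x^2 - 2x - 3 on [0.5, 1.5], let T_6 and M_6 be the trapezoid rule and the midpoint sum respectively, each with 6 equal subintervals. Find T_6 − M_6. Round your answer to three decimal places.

T_6 ≈ -3.91204.
M_6 ≈ -3.91898.
T_6 − M_6 ≈ 0.007.

0.007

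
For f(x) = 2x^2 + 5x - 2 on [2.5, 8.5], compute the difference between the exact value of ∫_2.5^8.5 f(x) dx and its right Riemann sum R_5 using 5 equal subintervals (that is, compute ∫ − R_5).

Exact integral: ∫_2.5^8.5 f(x) dx = 552.
R_5 = 652.08.
Error = 552 − 652.08 = -100.08.

-100.08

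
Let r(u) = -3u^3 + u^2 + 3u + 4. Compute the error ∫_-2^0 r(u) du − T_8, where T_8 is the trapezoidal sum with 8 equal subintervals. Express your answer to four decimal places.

Exact integral: ∫_-2^0 r(u) du ≈ 16.666667.
T_8 = 16.875.
Error ≈ 16.666667 − 16.875 ≈ -0.2083.

-0.2083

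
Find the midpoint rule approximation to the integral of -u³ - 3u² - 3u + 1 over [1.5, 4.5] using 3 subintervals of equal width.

Δu = (4.5 − 1.5)/3 = 1.
Midpoints: 2, 3, 4.
f(2) = -25, f(3) = -62, f(4) = -123.
Sum = Δu · [f(2) + f(3) + f(4)].
Sum = -210.

-210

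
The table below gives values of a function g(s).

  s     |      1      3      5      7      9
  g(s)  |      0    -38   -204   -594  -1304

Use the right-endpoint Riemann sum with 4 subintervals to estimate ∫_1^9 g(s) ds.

Δs = 2.
Sum = 2·[(-38) + (-204) + (-594) + (-1304)] = -4280.

-4280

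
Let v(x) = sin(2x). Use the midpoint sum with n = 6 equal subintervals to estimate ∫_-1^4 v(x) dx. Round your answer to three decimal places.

-0.152

Δx = (4 − (-1))/6 = 5/6.
Midpoints: -7/12, 0.25, 13/12, 23/12, 2.75, 43/12.
v(-7/12) ≈ -0.919, v(0.25) ≈ 0.479, v(13/12) ≈ 0.828, v(23/12) ≈ -0.638, v(2.75) ≈ -0.706, v(43/12) ≈ 0.773.
Sum = Δx · [v(-7/12) + v(0.25) + v(13/12) + ...].
Sum ≈ -0.152.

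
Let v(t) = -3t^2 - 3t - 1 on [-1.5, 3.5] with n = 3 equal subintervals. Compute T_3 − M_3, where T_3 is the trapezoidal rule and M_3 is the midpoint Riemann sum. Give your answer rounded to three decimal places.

-10.417

T_3 ≈ -73.19444.
M_3 ≈ -62.77778.
T_3 − M_3 ≈ -10.417.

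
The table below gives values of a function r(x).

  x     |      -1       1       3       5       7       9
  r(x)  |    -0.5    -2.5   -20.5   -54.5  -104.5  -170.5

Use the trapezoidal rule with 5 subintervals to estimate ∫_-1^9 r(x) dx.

Δx = 2.
T_5 = (2/2)·[(-0.5) + 2·(-2.5) + 2·(-20.5) + 2·(-54.5) + 2·(-104.5) + (-170.5)] = -535.

-535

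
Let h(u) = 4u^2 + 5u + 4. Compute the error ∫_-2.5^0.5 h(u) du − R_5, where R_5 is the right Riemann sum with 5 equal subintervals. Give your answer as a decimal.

Exact integral: ∫_-2.5^0.5 h(u) du = 18.
R_5 = 16.02.
Error = 18 − 16.02 = 1.98.

1.98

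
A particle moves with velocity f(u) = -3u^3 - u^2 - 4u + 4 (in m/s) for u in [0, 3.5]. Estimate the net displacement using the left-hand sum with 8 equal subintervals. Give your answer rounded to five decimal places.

-105.32983

Δu = (3.5 − 0)/8 = 0.4375.
Left endpoints: 0, 0.4375, 0.875, 1.3125, 1.75, 2.1875, 2.625, 3.0625.
f(0) = 4, f(0.4375) = 7403/4096, f(0.875) = -1165/512, f(1.3125) = -39959/4096, f(1.75) = -22.140625, f(2.1875) = -167681/4096, f(2.625) = -34639/512, f(3.0625) = -425155/4096.
Sum = Δu · [f(0) + f(0.4375) + f(0.875) + ...].
Sum ≈ -105.32983.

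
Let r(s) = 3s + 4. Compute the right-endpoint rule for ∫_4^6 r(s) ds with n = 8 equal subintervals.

Δs = (6 − 4)/8 = 0.25.
Right endpoints: 4.25, 4.5, 4.75, 5, 5.25, 5.5, 5.75, 6.
r(4.25) = 16.75, r(4.5) = 17.5, r(4.75) = 18.25, r(5) = 19, r(5.25) = 19.75, r(5.5) = 20.5, r(5.75) = 21.25, r(6) = 22.
Sum = Δs · [r(4.25) + r(4.5) + r(4.75) + ...].
Sum = 38.75.

38.75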